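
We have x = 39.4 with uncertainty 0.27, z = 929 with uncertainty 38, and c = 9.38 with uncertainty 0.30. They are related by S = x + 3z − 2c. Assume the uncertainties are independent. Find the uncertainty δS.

114

For a sum/difference, combine absolute errors in quadrature:
  (δx)² = 0.0729;  (3·δz)² = 13000;  (2·δc)² = 0.360
δS = √(13000) = 114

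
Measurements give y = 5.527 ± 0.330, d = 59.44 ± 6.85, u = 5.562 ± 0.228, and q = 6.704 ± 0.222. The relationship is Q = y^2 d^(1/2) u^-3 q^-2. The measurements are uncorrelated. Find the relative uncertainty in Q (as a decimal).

0.193

Relative error in a monomial: (δQ/Q)² = Σ (nᵢ · δxᵢ/xᵢ)².
  (2·δy/y)² = (2×0.0597)² = 0.0143;  (½·δd/d)² = (0.5×0.115)² = 0.00332;  (-3·δu/u)² = (-3×0.0410)² = 0.0151;  (-2·δq/q)² = (-2×0.0331)² = 0.00439
δQ/Q = √(0.0371) = 0.193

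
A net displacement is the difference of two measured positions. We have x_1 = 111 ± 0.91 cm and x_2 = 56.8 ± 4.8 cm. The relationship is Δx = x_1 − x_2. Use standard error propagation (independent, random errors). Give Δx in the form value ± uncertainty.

54.2 ± 4.89 cm

Sums and differences: (δΔx)² = Σ (cᵢ δxᵢ)².
  (δx_1)² = 0.828;  (δx_2)² = 23.0
δΔx = √(23.9) = 4.89 cm
Δx = 54.2 cm.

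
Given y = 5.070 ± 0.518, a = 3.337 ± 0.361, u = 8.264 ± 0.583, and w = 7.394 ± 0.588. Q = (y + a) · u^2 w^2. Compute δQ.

Let h = y + a = 8.407. δh = √(δy² + δa²) = √(0.268 + 0.130) = 0.631, so δh/h = 0.0751.
Q is then a monomial in h, u, w:
δQ/Q = √((δh/h)² + (2·δu/u)² + (2·δw/w)²) = √(0.00564 + 0.0199 + 0.0253) = 0.225
Q = 31390, so δQ = 0.225 × 31390 = 7080.

7080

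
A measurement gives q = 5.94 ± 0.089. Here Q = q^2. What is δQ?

1.06

Products/powers → add relative errors in quadrature, weighted by exponent:
  (2·δq/q)² = (2×0.0150)² = 0.000898
δQ/Q = √(0.000898) = 0.0300
Q = 35.3, so δQ = 0.0300 × 35.3 = 1.06.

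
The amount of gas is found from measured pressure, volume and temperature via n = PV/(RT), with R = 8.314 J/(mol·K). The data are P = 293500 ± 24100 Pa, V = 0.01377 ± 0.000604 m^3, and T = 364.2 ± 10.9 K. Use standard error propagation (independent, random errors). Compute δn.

0.131 mol

Since n is a product/quotient, work with relative uncertainties:
  (1·δP/P)² = (1×0.0821)² = 0.00674;  (1·δV/V)² = (1×0.0439)² = 0.00192;  (-1·δT/T)² = (-1×0.0299)² = 0.000896
δn/n = √(0.00956) = 0.0978
n = 1.335 mol, so δn = 0.0978 × 1.335 = 0.131 mol.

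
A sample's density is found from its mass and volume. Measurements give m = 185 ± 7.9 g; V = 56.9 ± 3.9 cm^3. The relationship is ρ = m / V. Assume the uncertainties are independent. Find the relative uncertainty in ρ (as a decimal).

Each factor contributes (exponent × relative error)² to (δρ/ρ)²:
  (1·δm/m)² = (1×0.0427)² = 0.00182;  (-1·δV/V)² = (-1×0.0685)² = 0.00470
δρ/ρ = √(0.00652) = 0.0808

0.0808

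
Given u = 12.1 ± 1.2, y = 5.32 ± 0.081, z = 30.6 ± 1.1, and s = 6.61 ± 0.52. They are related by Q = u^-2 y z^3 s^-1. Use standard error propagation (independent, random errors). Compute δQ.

37.7

Relative error in a monomial: (δQ/Q)² = Σ (nᵢ · δxᵢ/xᵢ)².
  (-2·δu/u)² = (-2×0.0992)² = 0.0393;  (1·δy/y)² = (1×0.0152)² = 0.000232;  (3·δz/z)² = (3×0.0359)² = 0.0116;  (-1·δs/s)² = (-1×0.0787)² = 0.00619
δQ/Q = √(0.0574) = 0.240
Q = 158, so δQ = 0.240 × 158 = 37.7.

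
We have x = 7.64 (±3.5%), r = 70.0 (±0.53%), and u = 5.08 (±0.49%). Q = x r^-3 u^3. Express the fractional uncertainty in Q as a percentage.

4.12%

Q is a product of powers, so relative uncertainties combine in quadrature:
  (1·δx/x)² = (1×0.0350)² = 0.00123;  (-3·δr/r)² = (-3×0.00530)² = 0.000253;  (3·δu/u)² = (3×0.00490)² = 0.000216
δQ/Q = √(0.00169) = 0.0412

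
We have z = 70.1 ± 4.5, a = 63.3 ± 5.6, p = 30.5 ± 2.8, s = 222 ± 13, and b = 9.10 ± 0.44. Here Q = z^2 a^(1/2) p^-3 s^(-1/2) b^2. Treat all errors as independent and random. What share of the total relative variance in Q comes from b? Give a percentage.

(δQ/Q)² = (2·δz/z)² + (½·δa/a)² + (-3·δp/p)² + (−½·δs/s)² + (2·δb/b)²
  z term: (2×0.0642)² = 0.0165
  a term: (0.5×0.0885)² = 0.00196
  p term: (-3×0.0918)² = 0.0759
  s term: (-0.5×0.0586)² = 0.000857
  b term: (2×0.0484)² = 0.00935
Total = 0.104. Share from b = 0.00935/0.104 = 0.0895.

8.95%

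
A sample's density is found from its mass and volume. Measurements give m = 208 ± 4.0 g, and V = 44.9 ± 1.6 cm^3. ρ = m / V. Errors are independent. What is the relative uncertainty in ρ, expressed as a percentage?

For a monomial ρ ∝ m, V^-1, fractional errors add in quadrature:
  (1·δm/m)² = (1×0.0192)² = 0.000370;  (-1·δV/V)² = (-1×0.0356)² = 0.00127
δρ/ρ = √(0.00164) = 0.0405

4.05%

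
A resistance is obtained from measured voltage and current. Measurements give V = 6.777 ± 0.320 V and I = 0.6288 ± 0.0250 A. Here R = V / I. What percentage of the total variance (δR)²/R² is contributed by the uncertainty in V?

58.5%

(δR/R)² = (1·δV/V)² + (-1·δI/I)²
  V term: (1×0.0472)² = 0.00223
  I term: (-1×0.0398)² = 0.00158
Total = 0.00381. Share from V = 0.00223/0.00381 = 0.585.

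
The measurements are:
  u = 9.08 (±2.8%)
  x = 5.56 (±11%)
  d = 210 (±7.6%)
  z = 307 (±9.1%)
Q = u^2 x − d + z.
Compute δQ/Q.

0.117

Let p = u^2·x = 458. δp/p = √((2·δu/u)² + (1·δx/x)²) = √(0.00314 + 0.0121) = 0.123, so δp = 56.6.
Q = p − d + z: δQ = √(δp² + δd² + δz²) = √(3200 + 255 + 780) = 65.1
Q = 555, so δQ/Q = 65.1/555 = 0.117.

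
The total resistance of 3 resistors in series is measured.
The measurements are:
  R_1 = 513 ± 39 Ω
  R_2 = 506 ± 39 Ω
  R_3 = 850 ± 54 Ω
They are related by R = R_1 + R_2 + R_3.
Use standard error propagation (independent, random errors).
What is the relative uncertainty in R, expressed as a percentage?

4.13%

Absolute uncertainties add in quadrature for a linear combination:
  (δR_1)² = 1520;  (δR_2)² = 1520;  (δR_3)² = 2920
δR = √(5960) = 77.2 Ω
R = 1870 Ω, so δR/R = 77.2/1870 = 0.0413.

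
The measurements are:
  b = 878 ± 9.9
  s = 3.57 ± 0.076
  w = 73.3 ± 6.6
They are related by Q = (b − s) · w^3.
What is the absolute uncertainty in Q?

9.31e+07

Let u = b − s = 874. δu = √(δb² + δs²) = √(98.0 + 0.00578) = 9.90, so δu/u = 0.0113.
Q is then a monomial in u, w:
δQ/Q = √((δu/u)² + (3·δw/w)²) = √(0.000128 + 0.0730) = 0.270
Q = 3.44e+08, so δQ = 0.270 × 3.44e+08 = 9.31e+07.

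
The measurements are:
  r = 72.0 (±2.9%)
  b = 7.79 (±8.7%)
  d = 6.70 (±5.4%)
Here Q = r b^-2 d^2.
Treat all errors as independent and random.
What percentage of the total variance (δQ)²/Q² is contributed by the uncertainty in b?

70.8%

(δQ/Q)² = (1·δr/r)² + (-2·δb/b)² + (2·δd/d)²
  r term: (1×0.0290)² = 0.000841
  b term: (-2×0.0870)² = 0.0303
  d term: (2×0.0540)² = 0.0117
Total = 0.0428. Share from b = 0.0303/0.0428 = 0.708.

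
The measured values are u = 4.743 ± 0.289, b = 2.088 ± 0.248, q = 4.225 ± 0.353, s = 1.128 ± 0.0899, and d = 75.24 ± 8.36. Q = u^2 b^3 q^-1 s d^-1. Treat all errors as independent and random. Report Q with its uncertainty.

0.7267 ± 0.297

Q is a product of powers, so relative uncertainties combine in quadrature:
  (2·δu/u)² = (2×0.0609)² = 0.0149;  (3·δb/b)² = (3×0.119)² = 0.127;  (-1·δq/q)² = (-1×0.0836)² = 0.00698;  (1·δs/s)² = (1×0.0797)² = 0.00635;  (-1·δd/d)² = (-1×0.111)² = 0.0123
δQ/Q = √(0.167) = 0.409
Q = 0.7267, so δQ = 0.409 × 0.7267 = 0.297.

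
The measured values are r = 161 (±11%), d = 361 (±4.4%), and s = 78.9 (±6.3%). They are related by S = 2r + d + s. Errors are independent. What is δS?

39.1

Each term contributes (cᵢ δxᵢ)² to (δS)²:
  (2·δr)² = 1250;  (δd)² = 252;  (δs)² = 24.7
δS = √(1530) = 39.1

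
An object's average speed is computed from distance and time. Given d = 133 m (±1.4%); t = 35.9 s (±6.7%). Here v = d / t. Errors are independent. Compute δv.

Products/powers → add relative errors in quadrature, weighted by exponent:
  (1·δd/d)² = (1×0.0140)² = 0.000196;  (-1·δt/t)² = (-1×0.0670)² = 0.00449
δv/v = √(0.00469) = 0.0684
v = 3.70 m/s, so δv = 0.0684 × 3.70 = 0.254 m/s.

0.254 m/s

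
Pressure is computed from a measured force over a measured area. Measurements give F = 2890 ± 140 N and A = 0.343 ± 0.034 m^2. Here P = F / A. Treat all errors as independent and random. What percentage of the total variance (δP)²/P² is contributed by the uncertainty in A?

(δP/P)² = (1·δF/F)² + (-1·δA/A)²
  F term: (1×0.0484)² = 0.00235
  A term: (-1×0.0991)² = 0.00983
Total = 0.0122. Share from A = 0.00983/0.0122 = 0.807.

80.7%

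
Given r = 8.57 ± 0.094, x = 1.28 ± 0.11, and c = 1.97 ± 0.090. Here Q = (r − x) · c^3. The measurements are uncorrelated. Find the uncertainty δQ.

Let u = r − x = 7.29. δu = √(δr² + δx²) = √(0.00884 + 0.0121) = 0.145, so δu/u = 0.0198.
Q is then a monomial in u, c:
δQ/Q = √((δu/u)² + (3·δc/c)²) = √(0.000394 + 0.0188) = 0.138
Q = 55.7, so δQ = 0.138 × 55.7 = 7.72.

7.72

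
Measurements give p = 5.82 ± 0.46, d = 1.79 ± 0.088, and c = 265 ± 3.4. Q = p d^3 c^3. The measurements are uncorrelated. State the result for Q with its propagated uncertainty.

Q is a product of powers, so relative uncertainties combine in quadrature:
  (1·δp/p)² = (1×0.0790)² = 0.00625;  (3·δd/d)² = (3×0.0492)² = 0.0218;  (3·δc/c)² = (3×0.0128)² = 0.00148
δQ/Q = √(0.0295) = 0.172
Q = 6.21e+08, so δQ = 0.172 × 6.21e+08 = 1.07e+08.

(6.21 ± 1.07) × 10^8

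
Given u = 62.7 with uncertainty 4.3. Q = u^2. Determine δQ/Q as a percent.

Q ∝ u^2, so δQ/Q = |2| · δu/u = 2 × 0.0686 = 0.137.

13.7%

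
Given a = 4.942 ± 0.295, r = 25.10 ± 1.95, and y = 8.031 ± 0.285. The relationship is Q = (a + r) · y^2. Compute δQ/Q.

0.0967

Let u = a + r = 30.04. δu = √(δa² + δr²) = √(0.0870 + 3.80) = 1.97, so δu/u = 0.0656.
Q is then a monomial in u, y:
δQ/Q = √((δu/u)² + (2·δy/y)²) = √(0.00431 + 0.00504) = 0.0967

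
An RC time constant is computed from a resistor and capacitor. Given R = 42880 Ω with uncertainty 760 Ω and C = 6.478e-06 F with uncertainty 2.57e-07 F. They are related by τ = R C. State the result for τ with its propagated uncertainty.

Since τ is a product/quotient, work with relative uncertainties:
  (1·δR/R)² = (1×0.0177)² = 0.000314;  (1·δC/C)² = (1×0.0397)² = 0.00157
δτ/τ = √(0.00189) = 0.0435
τ = 0.2778 s, so δτ = 0.0435 × 0.2778 = 0.0121 s.

0.2778 ± 0.0121 s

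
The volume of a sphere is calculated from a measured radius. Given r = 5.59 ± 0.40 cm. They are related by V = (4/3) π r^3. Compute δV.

V is a product of powers, so relative uncertainties combine in quadrature:
  (3·δr/r)² = (3×0.0716)² = 0.0461
δV/V = √(0.0461) = 0.215
V = 732 cm^3, so δV = 0.215 × 732 = 157 cm^3.

157 cm^3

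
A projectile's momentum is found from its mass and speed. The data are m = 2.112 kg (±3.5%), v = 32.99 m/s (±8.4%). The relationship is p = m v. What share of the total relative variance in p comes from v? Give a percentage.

(δp/p)² = (1·δm/m)² + (1·δv/v)²
  m term: (1×0.0350)² = 0.00123
  v term: (1×0.0840)² = 0.00706
Total = 0.00828. Share from v = 0.00706/0.00828 = 0.852.

85.2%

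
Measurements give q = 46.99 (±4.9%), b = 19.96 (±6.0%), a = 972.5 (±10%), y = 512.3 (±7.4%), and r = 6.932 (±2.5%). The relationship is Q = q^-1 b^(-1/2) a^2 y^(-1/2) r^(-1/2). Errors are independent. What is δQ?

For a monomial Q ∝ q^-1, b^(-1/2), a^2, y^(-1/2), r^(-1/2), fractional errors add in quadrature:
  (-1·δq/q)² = (-1×0.0490)² = 0.00240;  (−½·δb/b)² = (-0.5×0.0600)² = 0.000900;  (2·δa/a)² = (2×0.100)² = 0.0400;  (−½·δy/y)² = (-0.5×0.0740)² = 0.00137;  (−½·δr/r)² = (-0.5×0.0250)² = 0.000156
δQ/Q = √(0.0448) = 0.212
Q = 75.60, so δQ = 0.212 × 75.60 = 16.0.

16.0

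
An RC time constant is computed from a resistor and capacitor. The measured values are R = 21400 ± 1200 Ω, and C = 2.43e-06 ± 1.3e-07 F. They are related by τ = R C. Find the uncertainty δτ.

Since τ is a product/quotient, work with relative uncertainties:
  (1·δR/R)² = (1×0.0561)² = 0.00314;  (1·δC/C)² = (1×0.0535)² = 0.00286
δτ/τ = √(0.00601) = 0.0775
τ = 0.0520 s, so δτ = 0.0775 × 0.0520 = 0.00403 s.

0.00403 s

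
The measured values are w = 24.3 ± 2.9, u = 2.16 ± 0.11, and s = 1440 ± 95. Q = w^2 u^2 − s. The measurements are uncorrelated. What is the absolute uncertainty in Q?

721

Let p = w^2·u^2 = 2750. δp/p = √((2·δw/w)² + (2·δu/u)²) = √(0.0570 + 0.0104) = 0.260, so δp = 715.
Q = p − s: δQ = √(δp² + δs²) = √(5.11e+05 + 9020) = 721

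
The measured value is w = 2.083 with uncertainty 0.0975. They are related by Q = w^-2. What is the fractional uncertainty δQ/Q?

0.0936

Since Q is a product/quotient, work with relative uncertainties:
  (-2·δw/w)² = (-2×0.0468)² = 0.00876
δQ/Q = √(0.00876) = 0.0936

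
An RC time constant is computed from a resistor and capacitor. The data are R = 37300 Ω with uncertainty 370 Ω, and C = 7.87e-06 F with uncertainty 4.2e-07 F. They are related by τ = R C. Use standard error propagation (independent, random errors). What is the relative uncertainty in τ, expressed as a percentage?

5.43%

Since τ is a product/quotient, work with relative uncertainties:
  (1·δR/R)² = (1×0.00992)² = 9.84e-05;  (1·δC/C)² = (1×0.0534)² = 0.00285
δτ/τ = √(0.00295) = 0.0543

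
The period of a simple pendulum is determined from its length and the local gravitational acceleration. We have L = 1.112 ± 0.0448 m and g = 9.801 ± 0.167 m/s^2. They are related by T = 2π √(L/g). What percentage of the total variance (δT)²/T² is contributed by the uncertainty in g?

15.2%

(δT/T)² = (½·δL/L)² + (−½·δg/g)²
  L term: (0.5×0.0403)² = 0.000406
  g term: (-0.5×0.0170)² = 7.26e-05
Total = 0.000478. Share from g = 7.26e-05/0.000478 = 0.152.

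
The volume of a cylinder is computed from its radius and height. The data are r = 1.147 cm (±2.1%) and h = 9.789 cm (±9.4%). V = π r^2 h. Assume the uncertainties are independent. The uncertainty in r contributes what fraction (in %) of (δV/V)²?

16.6%

(δV/V)² = (2·δr/r)² + (1·δh/h)²
  r term: (2×0.0210)² = 0.00176
  h term: (1×0.0940)² = 0.00884
Total = 0.0106. Share from r = 0.00176/0.0106 = 0.166.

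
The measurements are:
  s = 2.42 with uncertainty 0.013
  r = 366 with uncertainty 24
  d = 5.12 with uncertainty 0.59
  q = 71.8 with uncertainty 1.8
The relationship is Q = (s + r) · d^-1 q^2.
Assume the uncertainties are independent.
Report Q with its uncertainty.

Let u = s + r = 368. δu = √(δs² + δr²) = √(0.000169 + 576) = 24.0, so δu/u = 0.0651.
Q is then a monomial in u, d, q:
δQ/Q = √((δu/u)² + (-1·δd/d)² + (2·δq/q)²) = √(0.00424 + 0.0133 + 0.00251) = 0.142
Q = 3.71e+05, so δQ = 0.142 × 3.71e+05 = 52500.

(3.71 ± 0.525) × 10^5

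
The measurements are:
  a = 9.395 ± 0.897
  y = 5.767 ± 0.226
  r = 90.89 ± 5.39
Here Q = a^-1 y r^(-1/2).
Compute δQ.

0.00691

Products/powers → add relative errors in quadrature, weighted by exponent:
  (-1·δa/a)² = (-1×0.0955)² = 0.00912;  (1·δy/y)² = (1×0.0392)² = 0.00154;  (−½·δr/r)² = (-0.5×0.0593)² = 0.000879
δQ/Q = √(0.0115) = 0.107
Q = 0.06439, so δQ = 0.107 × 0.06439 = 0.00691.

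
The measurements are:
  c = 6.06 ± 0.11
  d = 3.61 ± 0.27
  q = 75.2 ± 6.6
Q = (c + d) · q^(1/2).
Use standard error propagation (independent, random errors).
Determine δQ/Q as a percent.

Let u = c + d = 9.67. δu = √(δc² + δd²) = √(0.0121 + 0.0729) = 0.292, so δu/u = 0.0301.
Q is then a monomial in u, q:
δQ/Q = √((δu/u)² + (½·δq/q)²) = √(0.000909 + 0.00193) = 0.0532

5.32%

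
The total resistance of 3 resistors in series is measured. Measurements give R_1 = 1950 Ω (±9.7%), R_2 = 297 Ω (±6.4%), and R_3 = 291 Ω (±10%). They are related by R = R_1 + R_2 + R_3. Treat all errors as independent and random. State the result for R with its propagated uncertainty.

Each term contributes (cᵢ δxᵢ)² to (δR)²:
  (δR_1)² = 35800;  (δR_2)² = 361;  (δR_3)² = 847
δR = √(37000) = 192 Ω
R = 2540 Ω.

2540 ± 192 Ω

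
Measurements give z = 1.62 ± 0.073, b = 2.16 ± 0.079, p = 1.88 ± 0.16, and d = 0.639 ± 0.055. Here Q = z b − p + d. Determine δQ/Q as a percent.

Let w = z·b = 3.50. δw/w = √((1·δz/z)² + (1·δb/b)²) = √(0.00203 + 0.00134) = 0.0580, so δw = 0.203.
Q = w − p + d: δQ = √(δw² + δp² + δd²) = √(0.0412 + 0.0256 + 0.00302) = 0.264
Q = 2.26, so δQ/Q = 0.264/2.26 = 0.117.

11.7%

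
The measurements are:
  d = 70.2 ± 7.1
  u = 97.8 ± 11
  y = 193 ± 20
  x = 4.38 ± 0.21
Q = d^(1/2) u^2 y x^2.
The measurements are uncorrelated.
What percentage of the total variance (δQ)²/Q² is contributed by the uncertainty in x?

12.6%

(δQ/Q)² = (½·δd/d)² + (2·δu/u)² + (1·δy/y)² + (2·δx/x)²
  d term: (0.5×0.101)² = 0.00256
  u term: (2×0.112)² = 0.0506
  y term: (1×0.104)² = 0.0107
  x term: (2×0.0479)² = 0.00919
Total = 0.0731. Share from x = 0.00919/0.0731 = 0.126.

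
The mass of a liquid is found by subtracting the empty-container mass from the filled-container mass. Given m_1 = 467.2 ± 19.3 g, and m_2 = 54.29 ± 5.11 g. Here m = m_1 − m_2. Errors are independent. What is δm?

Each term contributes (cᵢ δxᵢ)² to (δm)²:
  (δm_1)² = 372;  (δm_2)² = 26.1
δm = √(399) = 20.0 g

20.0 g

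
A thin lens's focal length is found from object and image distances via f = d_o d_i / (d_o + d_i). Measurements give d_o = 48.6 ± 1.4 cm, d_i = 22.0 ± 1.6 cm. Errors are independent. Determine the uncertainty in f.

∂f/∂d_o = (d_i/(d_o+d_i))² = 0.0971;  ∂f/∂d_i = (d_o/(d_o+d_i))² = 0.474
δf = √((∂f/∂d_o · δd_o)² + (∂f/∂d_i · δd_i)²) = √(0.0185 + 0.575) = 0.770 cm

0.770 cm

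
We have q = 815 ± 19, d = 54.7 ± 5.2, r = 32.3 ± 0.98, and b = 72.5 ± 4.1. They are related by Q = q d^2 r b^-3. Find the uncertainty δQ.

Products/powers → add relative errors in quadrature, weighted by exponent:
  (1·δq/q)² = (1×0.0233)² = 0.000543;  (2·δd/d)² = (2×0.0951)² = 0.0361;  (1·δr/r)² = (1×0.0303)² = 0.000921;  (-3·δb/b)² = (-3×0.0566)² = 0.0288
δQ/Q = √(0.0664) = 0.258
Q = 207, so δQ = 0.258 × 207 = 53.3.

53.3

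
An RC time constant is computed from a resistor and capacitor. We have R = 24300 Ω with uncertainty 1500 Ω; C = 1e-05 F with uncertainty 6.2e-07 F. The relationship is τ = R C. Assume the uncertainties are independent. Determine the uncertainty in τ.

Relative error in a monomial: (δτ/τ)² = Σ (nᵢ · δxᵢ/xᵢ)².
  (1·δR/R)² = (1×0.0617)² = 0.00381;  (1·δC/C)² = (1×0.0620)² = 0.00384
δτ/τ = √(0.00765) = 0.0875
τ = 0.243 s, so δτ = 0.0875 × 0.243 = 0.0213 s.

0.0213 s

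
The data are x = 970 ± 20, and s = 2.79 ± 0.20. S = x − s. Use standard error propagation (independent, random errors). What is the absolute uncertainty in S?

For a sum/difference, combine absolute errors in quadrature:
  (δx)² = 400;  (δs)² = 0.0400
δS = √(400) = 20.0

20.0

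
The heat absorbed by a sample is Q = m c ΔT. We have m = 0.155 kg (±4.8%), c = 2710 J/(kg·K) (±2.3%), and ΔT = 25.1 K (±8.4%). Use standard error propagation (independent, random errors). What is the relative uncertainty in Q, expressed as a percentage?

Since Q is a product/quotient, work with relative uncertainties:
  (1·δm/m)² = (1×0.0480)² = 0.00230;  (1·δc/c)² = (1×0.0230)² = 0.000529;  (1·δΔT/ΔT)² = (1×0.0840)² = 0.00706
δQ/Q = √(0.00989) = 0.0994

9.94%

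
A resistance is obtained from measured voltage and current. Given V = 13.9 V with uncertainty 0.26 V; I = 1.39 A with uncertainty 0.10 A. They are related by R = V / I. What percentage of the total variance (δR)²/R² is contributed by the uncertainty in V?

(δR/R)² = (1·δV/V)² + (-1·δI/I)²
  V term: (1×0.0187)² = 0.000350
  I term: (-1×0.0719)² = 0.00518
Total = 0.00553. Share from V = 0.000350/0.00553 = 0.0633.

6.33%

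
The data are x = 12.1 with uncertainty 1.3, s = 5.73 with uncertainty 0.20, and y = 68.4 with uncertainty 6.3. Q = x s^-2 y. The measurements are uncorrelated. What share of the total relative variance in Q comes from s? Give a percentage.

(δQ/Q)² = (1·δx/x)² + (-2·δs/s)² + (1·δy/y)²
  x term: (1×0.107)² = 0.0115
  s term: (-2×0.0349)² = 0.00487
  y term: (1×0.0921)² = 0.00848
Total = 0.0249. Share from s = 0.00487/0.0249 = 0.196.

19.6%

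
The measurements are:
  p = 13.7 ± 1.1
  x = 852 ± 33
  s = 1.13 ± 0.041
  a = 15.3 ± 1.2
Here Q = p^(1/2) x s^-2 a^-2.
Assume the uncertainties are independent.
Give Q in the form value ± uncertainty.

Since Q is a product/quotient, work with relative uncertainties:
  (½·δp/p)² = (0.5×0.0803)² = 0.00161;  (1·δx/x)² = (1×0.0387)² = 0.00150;  (-2·δs/s)² = (-2×0.0363)² = 0.00527;  (-2·δa/a)² = (-2×0.0784)² = 0.0246
δQ/Q = √(0.0330) = 0.182
Q = 10.6, so δQ = 0.182 × 10.6 = 1.92.

10.6 ± 1.92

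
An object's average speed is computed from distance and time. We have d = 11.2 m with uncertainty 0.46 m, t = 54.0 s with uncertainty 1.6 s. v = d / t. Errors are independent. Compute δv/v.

Each factor contributes (exponent × relative error)² to (δv/v)²:
  (1·δd/d)² = (1×0.0411)² = 0.00169;  (-1·δt/t)² = (-1×0.0296)² = 0.000878
δv/v = √(0.00256) = 0.0506

0.0506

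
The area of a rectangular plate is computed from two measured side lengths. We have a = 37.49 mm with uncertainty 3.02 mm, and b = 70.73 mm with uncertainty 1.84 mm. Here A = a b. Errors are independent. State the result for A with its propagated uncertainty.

Since A is a product/quotient, work with relative uncertainties:
  (1·δa/a)² = (1×0.0806)² = 0.00649;  (1·δb/b)² = (1×0.0260)² = 0.000677
δA/A = √(0.00717) = 0.0847
A = 2652 mm^2, so δA = 0.0847 × 2652 = 224 mm^2.

2652 ± 224 mm^2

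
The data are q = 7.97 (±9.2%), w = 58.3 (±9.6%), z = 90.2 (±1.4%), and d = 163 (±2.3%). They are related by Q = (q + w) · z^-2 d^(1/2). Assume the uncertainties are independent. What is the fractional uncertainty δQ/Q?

0.0904

Let u = q + w = 66.3. δu = √(δq² + δw²) = √(0.538 + 31.3) = 5.64, so δu/u = 0.0852.
Q is then a monomial in u, z, d:
δQ/Q = √((δu/u)² + (-2·δz/z)² + (½·δd/d)²) = √(0.00725 + 0.000784 + 0.000132) = 0.0904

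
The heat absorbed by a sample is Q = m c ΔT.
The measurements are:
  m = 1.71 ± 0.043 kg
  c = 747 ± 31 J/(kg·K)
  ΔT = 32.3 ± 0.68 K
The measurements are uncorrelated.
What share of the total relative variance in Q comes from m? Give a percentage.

(δQ/Q)² = (1·δm/m)² + (1·δc/c)² + (1·δΔT/ΔT)²
  m term: (1×0.0251)² = 0.000632
  c term: (1×0.0415)² = 0.00172
  ΔT term: (1×0.0211)² = 0.000443
Total = 0.00280. Share from m = 0.000632/0.00280 = 0.226.

22.6%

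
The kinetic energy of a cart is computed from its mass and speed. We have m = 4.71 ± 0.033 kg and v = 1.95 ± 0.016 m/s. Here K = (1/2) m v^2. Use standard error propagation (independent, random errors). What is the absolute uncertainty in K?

0.160 J

For a monomial K ∝ m, v^2, fractional errors add in quadrature:
  (1·δm/m)² = (1×0.00701)² = 4.91e-05;  (2·δv/v)² = (2×0.00821)² = 0.000269
δK/K = √(0.000318) = 0.0178
K = 8.95 J, so δK = 0.0178 × 8.95 = 0.160 J.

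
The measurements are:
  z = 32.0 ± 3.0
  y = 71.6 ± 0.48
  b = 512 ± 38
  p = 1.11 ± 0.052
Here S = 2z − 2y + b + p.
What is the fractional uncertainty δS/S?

S is a linear combination, so absolute uncertainties add in quadrature:
  (2·δz)² = 36.0;  (2·δy)² = 0.922;  (δb)² = 1440;  (δp)² = 0.00270
δS = √(1480) = 38.5
S = 434, so δS/S = 38.5/434 = 0.0887.

0.0887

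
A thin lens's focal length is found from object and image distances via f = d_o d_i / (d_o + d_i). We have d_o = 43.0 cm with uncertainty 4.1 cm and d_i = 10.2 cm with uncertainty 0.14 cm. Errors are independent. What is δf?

∂f/∂d_o = (d_i/(d_o+d_i))² = 0.0368;  ∂f/∂d_i = (d_o/(d_o+d_i))² = 0.653
δf = √((∂f/∂d_o · δd_o)² + (∂f/∂d_i · δd_i)²) = √(0.0227 + 0.00837) = 0.176 cm

0.176 cm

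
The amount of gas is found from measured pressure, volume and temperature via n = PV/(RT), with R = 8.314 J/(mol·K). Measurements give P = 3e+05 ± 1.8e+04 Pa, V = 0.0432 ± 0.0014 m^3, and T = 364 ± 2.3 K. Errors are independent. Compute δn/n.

0.0685

For a monomial n ∝ P, V, T^-1, fractional errors add in quadrature:
  (1·δP/P)² = (1×0.0600)² = 0.00360;  (1·δV/V)² = (1×0.0324)² = 0.00105;  (-1·δT/T)² = (-1×0.00632)² = 3.99e-05
δn/n = √(0.00469) = 0.0685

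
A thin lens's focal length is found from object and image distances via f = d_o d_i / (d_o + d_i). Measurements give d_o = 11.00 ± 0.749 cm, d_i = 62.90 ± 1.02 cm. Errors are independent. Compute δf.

∂f/∂d_o = (d_i/(d_o+d_i))² = 0.724;  ∂f/∂d_i = (d_o/(d_o+d_i))² = 0.0222
δf = √((∂f/∂d_o · δd_o)² + (∂f/∂d_i · δd_i)²) = √(0.294 + 0.000511) = 0.543 cm

0.543 cm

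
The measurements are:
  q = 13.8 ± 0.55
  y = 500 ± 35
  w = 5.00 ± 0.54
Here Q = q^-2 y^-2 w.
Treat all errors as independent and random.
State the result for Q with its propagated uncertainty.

(1.05 ± 0.204) × 10^-7

Q is a product of powers, so relative uncertainties combine in quadrature:
  (-2·δq/q)² = (-2×0.0399)² = 0.00635;  (-2·δy/y)² = (-2×0.0700)² = 0.0196;  (1·δw/w)² = (1×0.108)² = 0.0117
δQ/Q = √(0.0376) = 0.194
Q = 1.05e-07, so δQ = 0.194 × 1.05e-07 = 2.04e-08.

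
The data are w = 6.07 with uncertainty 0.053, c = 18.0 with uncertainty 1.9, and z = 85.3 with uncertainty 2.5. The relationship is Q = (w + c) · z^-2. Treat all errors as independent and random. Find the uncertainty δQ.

0.000325

Let u = w + c = 24.1. δu = √(δw² + δc²) = √(0.00281 + 3.61) = 1.90, so δu/u = 0.0790.
Q is then a monomial in u, z:
δQ/Q = √((δu/u)² + (-2·δz/z)²) = √(0.00624 + 0.00344) = 0.0983
Q = 0.00331, so δQ = 0.0983 × 0.00331 = 0.000325.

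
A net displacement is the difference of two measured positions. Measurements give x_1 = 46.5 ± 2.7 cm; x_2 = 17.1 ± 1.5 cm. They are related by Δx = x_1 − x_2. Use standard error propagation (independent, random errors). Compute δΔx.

Each term contributes (cᵢ δxᵢ)² to (δΔx)²:
  (δx_1)² = 7.29;  (δx_2)² = 2.25
δΔx = √(9.54) = 3.09 cm

3.09 cm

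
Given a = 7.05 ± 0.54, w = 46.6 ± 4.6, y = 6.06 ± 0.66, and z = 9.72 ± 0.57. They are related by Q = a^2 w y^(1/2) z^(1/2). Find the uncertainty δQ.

3420

Q is a product of powers, so relative uncertainties combine in quadrature:
  (2·δa/a)² = (2×0.0766)² = 0.0235;  (1·δw/w)² = (1×0.0987)² = 0.00974;  (½·δy/y)² = (0.5×0.109)² = 0.00297;  (½·δz/z)² = (0.5×0.0586)² = 0.000860
δQ/Q = √(0.0370) = 0.192
Q = 17800, so δQ = 0.192 × 17800 = 3420.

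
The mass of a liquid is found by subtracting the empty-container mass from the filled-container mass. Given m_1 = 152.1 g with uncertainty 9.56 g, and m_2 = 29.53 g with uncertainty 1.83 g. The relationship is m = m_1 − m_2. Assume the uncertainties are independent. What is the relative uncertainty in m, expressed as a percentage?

7.94%

For a sum/difference, combine absolute errors in quadrature:
  (δm_1)² = 91.4;  (δm_2)² = 3.35
δm = √(94.7) = 9.73 g
m = 122.6 g, so δm/m = 9.73/122.6 = 0.0794.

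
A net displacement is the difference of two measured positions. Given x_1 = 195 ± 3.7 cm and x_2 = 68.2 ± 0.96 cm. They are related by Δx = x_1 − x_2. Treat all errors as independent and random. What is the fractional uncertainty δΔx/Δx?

Absolute uncertainties add in quadrature for a linear combination:
  (δx_1)² = 13.7;  (δx_2)² = 0.922
δΔx = √(14.6) = 3.82 cm
Δx = 127 cm, so δΔx/Δx = 3.82/127 = 0.0301.

0.0301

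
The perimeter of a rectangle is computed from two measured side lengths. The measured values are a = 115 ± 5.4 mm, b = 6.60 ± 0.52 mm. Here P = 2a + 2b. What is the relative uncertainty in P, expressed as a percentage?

Sums and differences: (δP)² = Σ (cᵢ δxᵢ)².
  (2·δa)² = 117;  (2·δb)² = 1.08
δP = √(118) = 10.8 mm
P = 243 mm, so δP/P = 10.8/243 = 0.0446.

4.46%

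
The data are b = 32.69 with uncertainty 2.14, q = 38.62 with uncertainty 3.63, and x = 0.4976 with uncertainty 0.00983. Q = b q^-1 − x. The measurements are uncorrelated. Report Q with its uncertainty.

Let p = b·q^-1 = 0.8465. δp/p = √((1·δb/b)² + (-1·δq/q)²) = √(0.00429 + 0.00883) = 0.115, so δp = 0.0970.
Q = p − x: δQ = √(δp² + δx²) = √(0.00940 + 9.66e-05) = 0.0975
Q = 0.3489.

0.3489 ± 0.0975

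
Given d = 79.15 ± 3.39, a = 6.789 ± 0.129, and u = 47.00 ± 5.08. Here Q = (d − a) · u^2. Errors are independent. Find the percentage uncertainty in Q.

22.1%

Let w = d − a = 72.36. δw = √(δd² + δa²) = √(11.5 + 0.0166) = 3.39, so δw/w = 0.0469.
Q is then a monomial in w, u:
δQ/Q = √((δw/w)² + (2·δu/u)²) = √(0.00220 + 0.0467) = 0.221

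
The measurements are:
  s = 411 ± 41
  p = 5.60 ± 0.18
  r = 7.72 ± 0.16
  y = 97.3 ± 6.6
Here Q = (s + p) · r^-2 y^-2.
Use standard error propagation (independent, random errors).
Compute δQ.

0.000127

Let u = s + p = 417. δu = √(δs² + δp²) = √(1680 + 0.0324) = 41.0, so δu/u = 0.0984.
Q is then a monomial in u, r, y:
δQ/Q = √((δu/u)² + (-2·δr/r)² + (-2·δy/y)²) = √(0.00969 + 0.00172 + 0.0184) = 0.173
Q = 0.000738, so δQ = 0.173 × 0.000738 = 0.000127.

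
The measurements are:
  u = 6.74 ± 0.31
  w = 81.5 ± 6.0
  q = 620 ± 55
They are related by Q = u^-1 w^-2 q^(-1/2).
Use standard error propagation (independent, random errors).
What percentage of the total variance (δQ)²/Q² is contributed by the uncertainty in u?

(δQ/Q)² = (-1·δu/u)² + (-2·δw/w)² + (−½·δq/q)²
  u term: (-1×0.0460)² = 0.00212
  w term: (-2×0.0736)² = 0.0217
  q term: (-0.5×0.0887)² = 0.00197
Total = 0.0258. Share from u = 0.00212/0.0258 = 0.0821.

8.21%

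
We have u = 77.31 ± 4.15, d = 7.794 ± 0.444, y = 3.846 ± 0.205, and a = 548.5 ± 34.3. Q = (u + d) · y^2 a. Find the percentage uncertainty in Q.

13.3%

Let w = u + d = 85.10. δw = √(δu² + δd²) = √(17.2 + 0.197) = 4.17, so δw/w = 0.0490.
Q is then a monomial in w, y, a:
δQ/Q = √((δw/w)² + (2·δy/y)² + (1·δa/a)²) = √(0.00241 + 0.0114 + 0.00391) = 0.133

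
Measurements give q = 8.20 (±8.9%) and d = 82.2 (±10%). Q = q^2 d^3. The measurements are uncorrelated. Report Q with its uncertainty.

(3.73 ± 1.30) × 10^7

Q is a product of powers, so relative uncertainties combine in quadrature:
  (2·δq/q)² = (2×0.0890)² = 0.0317;  (3·δd/d)² = (3×0.100)² = 0.0900
δQ/Q = √(0.122) = 0.349
Q = 3.73e+07, so δQ = 0.349 × 3.73e+07 = 1.3e+07.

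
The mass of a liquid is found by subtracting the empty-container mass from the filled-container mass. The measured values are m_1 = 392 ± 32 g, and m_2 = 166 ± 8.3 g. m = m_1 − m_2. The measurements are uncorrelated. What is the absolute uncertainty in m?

For a sum/difference, combine absolute errors in quadrature:
  (δm_1)² = 1020;  (δm_2)² = 68.9
δm = √(1090) = 33.1 g

33.1 g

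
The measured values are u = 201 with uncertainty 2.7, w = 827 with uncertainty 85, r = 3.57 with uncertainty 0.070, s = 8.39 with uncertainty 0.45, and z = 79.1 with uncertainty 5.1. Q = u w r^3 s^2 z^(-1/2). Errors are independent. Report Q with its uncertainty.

(5.99 ± 0.979) × 10^7

For a monomial Q ∝ u, w, r^3, s^2, z^(-1/2), fractional errors add in quadrature:
  (1·δu/u)² = (1×0.0134)² = 0.000180;  (1·δw/w)² = (1×0.103)² = 0.0106;  (3·δr/r)² = (3×0.0196)² = 0.00346;  (2·δs/s)² = (2×0.0536)² = 0.0115;  (−½·δz/z)² = (-0.5×0.0645)² = 0.00104
δQ/Q = √(0.0268) = 0.164
Q = 5.99e+07, so δQ = 0.164 × 5.99e+07 = 9.79e+06.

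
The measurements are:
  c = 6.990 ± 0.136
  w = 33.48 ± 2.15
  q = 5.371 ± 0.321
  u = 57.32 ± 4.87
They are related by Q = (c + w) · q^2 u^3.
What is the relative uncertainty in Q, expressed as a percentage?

Let h = c + w = 40.47. δh = √(δc² + δw²) = √(0.0185 + 4.62) = 2.15, so δh/h = 0.0532.
Q is then a monomial in h, q, u:
δQ/Q = √((δh/h)² + (2·δq/q)² + (3·δu/u)²) = √(0.00283 + 0.0143 + 0.0650) = 0.287

28.7%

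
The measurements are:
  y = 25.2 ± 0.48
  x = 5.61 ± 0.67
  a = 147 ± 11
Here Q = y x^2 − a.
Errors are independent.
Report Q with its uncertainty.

Let p = y·x^2 = 793. δp/p = √((1·δy/y)² + (2·δx/x)²) = √(0.000363 + 0.0571) = 0.240, so δp = 190.
Q = p − a: δQ = √(δp² + δa²) = √(36100 + 121) = 190
Q = 646.

646 ± 190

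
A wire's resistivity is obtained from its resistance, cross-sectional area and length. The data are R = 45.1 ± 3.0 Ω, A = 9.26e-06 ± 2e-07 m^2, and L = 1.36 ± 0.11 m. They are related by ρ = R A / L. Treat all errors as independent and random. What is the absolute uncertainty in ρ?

3.28e-05 Ω·m

Relative error in a monomial: (δρ/ρ)² = Σ (nᵢ · δxᵢ/xᵢ)².
  (1·δR/R)² = (1×0.0665)² = 0.00442;  (1·δA/A)² = (1×0.0216)² = 0.000466;  (-1·δL/L)² = (-1×0.0809)² = 0.00654
δρ/ρ = √(0.0114) = 0.107
ρ = 0.000307 Ω·m, so δρ = 0.107 × 0.000307 = 3.28e-05 Ω·m.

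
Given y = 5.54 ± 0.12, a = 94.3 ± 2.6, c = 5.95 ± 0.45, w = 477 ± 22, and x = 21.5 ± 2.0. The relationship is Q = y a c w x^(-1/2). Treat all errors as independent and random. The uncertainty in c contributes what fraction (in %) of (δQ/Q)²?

(δQ/Q)² = (1·δy/y)² + (1·δa/a)² + (1·δc/c)² + (1·δw/w)² + (−½·δx/x)²
  y term: (1×0.0217)² = 0.000469
  a term: (1×0.0276)² = 0.000760
  c term: (1×0.0756)² = 0.00572
  w term: (1×0.0461)² = 0.00213
  x term: (-0.5×0.0930)² = 0.00216
Total = 0.0112. Share from c = 0.00572/0.0112 = 0.509.

50.9%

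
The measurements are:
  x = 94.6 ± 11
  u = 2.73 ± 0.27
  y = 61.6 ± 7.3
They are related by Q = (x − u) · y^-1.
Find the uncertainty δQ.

Let w = x − u = 91.9. δw = √(δx² + δu²) = √(121 + 0.0729) = 11.0, so δw/w = 0.120.
Q is then a monomial in w, y:
δQ/Q = √((δw/w)² + (-1·δy/y)²) = √(0.0143 + 0.0140) = 0.168
Q = 1.49, so δQ = 0.168 × 1.49 = 0.251.

0.251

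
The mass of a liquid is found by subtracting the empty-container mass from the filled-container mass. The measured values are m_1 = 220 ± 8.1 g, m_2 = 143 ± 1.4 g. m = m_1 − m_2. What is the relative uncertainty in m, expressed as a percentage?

10.7%

Each term contributes (cᵢ δxᵢ)² to (δm)²:
  (δm_1)² = 65.6;  (δm_2)² = 1.96
δm = √(67.6) = 8.22 g
m = 77.0 g, so δm/m = 8.22/77.0 = 0.107.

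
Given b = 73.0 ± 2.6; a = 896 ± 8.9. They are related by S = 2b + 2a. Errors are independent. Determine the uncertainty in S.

Each term contributes (cᵢ δxᵢ)² to (δS)²:
  (2·δb)² = 27.0;  (2·δa)² = 317
δS = √(344) = 18.5

18.5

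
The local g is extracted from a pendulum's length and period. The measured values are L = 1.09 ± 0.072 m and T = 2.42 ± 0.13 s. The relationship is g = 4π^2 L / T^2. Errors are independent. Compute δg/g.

Since g is a product/quotient, work with relative uncertainties:
  (1·δL/L)² = (1×0.0661)² = 0.00436;  (-2·δT/T)² = (-2×0.0537)² = 0.0115
δg/g = √(0.0159) = 0.126

0.126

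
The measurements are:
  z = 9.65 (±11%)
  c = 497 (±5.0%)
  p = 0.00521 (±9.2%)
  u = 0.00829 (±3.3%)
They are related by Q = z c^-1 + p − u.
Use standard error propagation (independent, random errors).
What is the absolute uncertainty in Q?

Let w = z·c^-1 = 0.0194. δw/w = √((1·δz/z)² + (-1·δc/c)²) = √(0.0121 + 0.00250) = 0.121, so δw = 0.00235.
Q = w + p − u: δQ = √(δw² + δp² + δu²) = √(5.5e-06 + 2.3e-07 + 7.48e-08) = 0.00241

0.00241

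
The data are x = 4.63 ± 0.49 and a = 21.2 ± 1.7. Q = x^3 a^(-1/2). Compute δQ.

Products/powers → add relative errors in quadrature, weighted by exponent:
  (3·δx/x)² = (3×0.106)² = 0.101;  (−½·δa/a)² = (-0.5×0.0802)² = 0.00161
δQ/Q = √(0.102) = 0.320
Q = 21.6, so δQ = 0.320 × 21.6 = 6.90.

6.90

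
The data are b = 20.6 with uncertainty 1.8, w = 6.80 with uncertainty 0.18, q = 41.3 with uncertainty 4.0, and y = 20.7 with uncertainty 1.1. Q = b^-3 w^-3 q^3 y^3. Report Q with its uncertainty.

Relative error in a monomial: (δQ/Q)² = Σ (nᵢ · δxᵢ/xᵢ)².
  (-3·δb/b)² = (-3×0.0874)² = 0.0687;  (-3·δw/w)² = (-3×0.0265)² = 0.00631;  (3·δq/q)² = (3×0.0969)² = 0.0844;  (3·δy/y)² = (3×0.0531)² = 0.0254
δQ/Q = √(0.185) = 0.430
Q = 227, so δQ = 0.430 × 227 = 97.7.

227 ± 97.7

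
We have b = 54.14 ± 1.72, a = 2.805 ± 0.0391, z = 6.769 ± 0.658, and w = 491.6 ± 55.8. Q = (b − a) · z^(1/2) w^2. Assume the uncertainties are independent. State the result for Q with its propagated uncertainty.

(3.228 ± 0.757) × 10^7

Let u = b − a = 51.34. δu = √(δb² + δa²) = √(2.96 + 0.00153) = 1.72, so δu/u = 0.0335.
Q is then a monomial in u, z, w:
δQ/Q = √((δu/u)² + (½·δz/z)² + (2·δw/w)²) = √(0.00112 + 0.00236 + 0.0515) = 0.235
Q = 3.228e+07, so δQ = 0.235 × 3.228e+07 = 7.57e+06.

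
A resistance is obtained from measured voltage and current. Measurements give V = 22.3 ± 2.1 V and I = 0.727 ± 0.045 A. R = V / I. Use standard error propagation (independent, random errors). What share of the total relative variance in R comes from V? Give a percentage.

(δR/R)² = (1·δV/V)² + (-1·δI/I)²
  V term: (1×0.0942)² = 0.00887
  I term: (-1×0.0619)² = 0.00383
Total = 0.0127. Share from V = 0.00887/0.0127 = 0.698.

69.8%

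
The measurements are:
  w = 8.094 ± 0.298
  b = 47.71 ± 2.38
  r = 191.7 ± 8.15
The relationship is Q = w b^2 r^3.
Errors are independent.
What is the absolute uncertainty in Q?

Relative error in a monomial: (δQ/Q)² = Σ (nᵢ · δxᵢ/xᵢ)².
  (1·δw/w)² = (1×0.0368)² = 0.00136;  (2·δb/b)² = (2×0.0499)² = 0.00995;  (3·δr/r)² = (3×0.0425)² = 0.0163
δQ/Q = √(0.0276) = 0.166
Q = 1.298e+11, so δQ = 0.166 × 1.298e+11 = 2.16e+10.

2.16e+10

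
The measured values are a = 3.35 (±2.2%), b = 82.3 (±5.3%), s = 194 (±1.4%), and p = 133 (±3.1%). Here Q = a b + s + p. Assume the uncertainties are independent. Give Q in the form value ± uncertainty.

603 ± 16.6

Let w = a·b = 276. δw/w = √((1·δa/a)² + (1·δb/b)²) = √(0.000484 + 0.00281) = 0.0574, so δw = 15.8.
Q = w + s + p: δQ = √(δw² + δs² + δp²) = √(250 + 7.38 + 17.0) = 16.6
Q = 603.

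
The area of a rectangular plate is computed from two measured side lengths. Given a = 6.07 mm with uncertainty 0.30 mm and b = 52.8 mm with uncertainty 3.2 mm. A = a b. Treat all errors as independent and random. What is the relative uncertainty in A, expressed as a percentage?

7.82%

Each factor contributes (exponent × relative error)² to (δA/A)²:
  (1·δa/a)² = (1×0.0494)² = 0.00244;  (1·δb/b)² = (1×0.0606)² = 0.00367
δA/A = √(0.00612) = 0.0782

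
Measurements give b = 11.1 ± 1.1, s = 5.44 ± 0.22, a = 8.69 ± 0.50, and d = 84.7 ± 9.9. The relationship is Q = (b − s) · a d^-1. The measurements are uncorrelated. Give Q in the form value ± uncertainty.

Let u = b − s = 5.66. δu = √(δb² + δs²) = √(1.21 + 0.0484) = 1.12, so δu/u = 0.198.
Q is then a monomial in u, a, d:
δQ/Q = √((δu/u)² + (1·δa/a)² + (-1·δd/d)²) = √(0.0393 + 0.00331 + 0.0137) = 0.237
Q = 0.581, so δQ = 0.237 × 0.581 = 0.138.

0.581 ± 0.138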